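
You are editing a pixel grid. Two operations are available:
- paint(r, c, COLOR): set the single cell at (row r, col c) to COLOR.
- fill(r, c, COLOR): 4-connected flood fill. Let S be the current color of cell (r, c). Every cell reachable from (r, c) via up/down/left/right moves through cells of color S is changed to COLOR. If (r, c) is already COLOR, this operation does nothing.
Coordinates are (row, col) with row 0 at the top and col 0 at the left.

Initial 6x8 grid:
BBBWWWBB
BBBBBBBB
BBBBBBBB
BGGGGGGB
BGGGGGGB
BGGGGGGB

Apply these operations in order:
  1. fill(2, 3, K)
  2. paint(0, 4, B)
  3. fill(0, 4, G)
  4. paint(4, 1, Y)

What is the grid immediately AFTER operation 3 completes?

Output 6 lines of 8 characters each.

Answer: KKKWGWKK
KKKKKKKK
KKKKKKKK
KGGGGGGK
KGGGGGGK
KGGGGGGK

Derivation:
After op 1 fill(2,3,K) [27 cells changed]:
KKKWWWKK
KKKKKKKK
KKKKKKKK
KGGGGGGK
KGGGGGGK
KGGGGGGK
After op 2 paint(0,4,B):
KKKWBWKK
KKKKKKKK
KKKKKKKK
KGGGGGGK
KGGGGGGK
KGGGGGGK
After op 3 fill(0,4,G) [1 cells changed]:
KKKWGWKK
KKKKKKKK
KKKKKKKK
KGGGGGGK
KGGGGGGK
KGGGGGGK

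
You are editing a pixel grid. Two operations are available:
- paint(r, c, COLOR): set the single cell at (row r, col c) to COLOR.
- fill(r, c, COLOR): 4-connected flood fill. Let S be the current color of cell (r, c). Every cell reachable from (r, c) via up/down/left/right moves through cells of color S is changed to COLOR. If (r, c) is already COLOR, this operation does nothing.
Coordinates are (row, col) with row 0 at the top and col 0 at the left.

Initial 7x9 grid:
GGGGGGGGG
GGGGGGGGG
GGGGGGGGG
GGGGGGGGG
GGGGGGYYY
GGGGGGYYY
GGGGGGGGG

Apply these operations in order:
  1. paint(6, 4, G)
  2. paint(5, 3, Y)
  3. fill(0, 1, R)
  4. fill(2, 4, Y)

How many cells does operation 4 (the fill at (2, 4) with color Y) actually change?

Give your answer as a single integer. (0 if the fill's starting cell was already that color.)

After op 1 paint(6,4,G):
GGGGGGGGG
GGGGGGGGG
GGGGGGGGG
GGGGGGGGG
GGGGGGYYY
GGGGGGYYY
GGGGGGGGG
After op 2 paint(5,3,Y):
GGGGGGGGG
GGGGGGGGG
GGGGGGGGG
GGGGGGGGG
GGGGGGYYY
GGGYGGYYY
GGGGGGGGG
After op 3 fill(0,1,R) [56 cells changed]:
RRRRRRRRR
RRRRRRRRR
RRRRRRRRR
RRRRRRRRR
RRRRRRYYY
RRRYRRYYY
RRRRRRRRR
After op 4 fill(2,4,Y) [56 cells changed]:
YYYYYYYYY
YYYYYYYYY
YYYYYYYYY
YYYYYYYYY
YYYYYYYYY
YYYYYYYYY
YYYYYYYYY

Answer: 56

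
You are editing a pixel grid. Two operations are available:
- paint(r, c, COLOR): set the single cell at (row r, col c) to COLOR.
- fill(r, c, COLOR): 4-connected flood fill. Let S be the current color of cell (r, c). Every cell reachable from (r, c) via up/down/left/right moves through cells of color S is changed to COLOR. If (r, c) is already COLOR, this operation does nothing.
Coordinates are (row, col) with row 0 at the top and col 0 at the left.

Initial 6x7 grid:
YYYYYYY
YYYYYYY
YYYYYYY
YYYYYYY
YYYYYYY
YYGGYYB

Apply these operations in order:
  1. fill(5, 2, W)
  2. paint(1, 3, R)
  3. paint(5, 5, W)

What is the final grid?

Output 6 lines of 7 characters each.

After op 1 fill(5,2,W) [2 cells changed]:
YYYYYYY
YYYYYYY
YYYYYYY
YYYYYYY
YYYYYYY
YYWWYYB
After op 2 paint(1,3,R):
YYYYYYY
YYYRYYY
YYYYYYY
YYYYYYY
YYYYYYY
YYWWYYB
After op 3 paint(5,5,W):
YYYYYYY
YYYRYYY
YYYYYYY
YYYYYYY
YYYYYYY
YYWWYWB

Answer: YYYYYYY
YYYRYYY
YYYYYYY
YYYYYYY
YYYYYYY
YYWWYWB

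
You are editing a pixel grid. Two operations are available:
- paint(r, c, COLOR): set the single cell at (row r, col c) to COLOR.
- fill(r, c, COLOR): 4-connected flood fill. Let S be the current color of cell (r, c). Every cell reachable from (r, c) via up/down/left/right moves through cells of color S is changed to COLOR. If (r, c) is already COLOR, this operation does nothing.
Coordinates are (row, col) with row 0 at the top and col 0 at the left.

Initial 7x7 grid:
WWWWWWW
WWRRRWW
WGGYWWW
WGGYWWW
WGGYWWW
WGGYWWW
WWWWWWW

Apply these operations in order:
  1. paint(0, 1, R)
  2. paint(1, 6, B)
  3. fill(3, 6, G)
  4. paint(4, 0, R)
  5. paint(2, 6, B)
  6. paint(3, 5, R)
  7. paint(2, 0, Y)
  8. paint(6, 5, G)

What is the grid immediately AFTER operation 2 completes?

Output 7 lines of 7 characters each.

Answer: WRWWWWW
WWRRRWB
WGGYWWW
WGGYWWW
WGGYWWW
WGGYWWW
WWWWWWW

Derivation:
After op 1 paint(0,1,R):
WRWWWWW
WWRRRWW
WGGYWWW
WGGYWWW
WGGYWWW
WGGYWWW
WWWWWWW
After op 2 paint(1,6,B):
WRWWWWW
WWRRRWB
WGGYWWW
WGGYWWW
WGGYWWW
WGGYWWW
WWWWWWW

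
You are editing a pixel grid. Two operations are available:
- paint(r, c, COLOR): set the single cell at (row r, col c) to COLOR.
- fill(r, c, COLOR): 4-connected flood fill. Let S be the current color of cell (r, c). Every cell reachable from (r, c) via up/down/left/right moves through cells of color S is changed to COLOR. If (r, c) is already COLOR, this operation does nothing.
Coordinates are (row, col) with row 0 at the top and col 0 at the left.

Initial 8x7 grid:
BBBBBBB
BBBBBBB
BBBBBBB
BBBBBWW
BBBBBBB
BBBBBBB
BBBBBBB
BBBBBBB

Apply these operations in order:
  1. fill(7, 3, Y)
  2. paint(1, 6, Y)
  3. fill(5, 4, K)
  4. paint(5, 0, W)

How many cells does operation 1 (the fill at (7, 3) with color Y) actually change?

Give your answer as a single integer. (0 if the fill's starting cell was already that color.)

After op 1 fill(7,3,Y) [54 cells changed]:
YYYYYYY
YYYYYYY
YYYYYYY
YYYYYWW
YYYYYYY
YYYYYYY
YYYYYYY
YYYYYYY

Answer: 54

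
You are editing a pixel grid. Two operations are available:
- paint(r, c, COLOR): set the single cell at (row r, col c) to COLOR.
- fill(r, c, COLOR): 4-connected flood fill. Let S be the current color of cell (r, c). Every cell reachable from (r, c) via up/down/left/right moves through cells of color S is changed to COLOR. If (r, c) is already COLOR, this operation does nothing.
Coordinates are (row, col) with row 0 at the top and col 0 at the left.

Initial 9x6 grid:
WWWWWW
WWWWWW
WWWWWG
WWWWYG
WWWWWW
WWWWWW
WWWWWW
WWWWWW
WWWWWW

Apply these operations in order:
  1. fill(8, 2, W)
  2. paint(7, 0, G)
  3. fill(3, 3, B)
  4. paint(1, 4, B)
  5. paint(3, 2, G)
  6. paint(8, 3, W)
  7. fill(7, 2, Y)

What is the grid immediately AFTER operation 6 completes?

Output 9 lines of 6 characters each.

After op 1 fill(8,2,W) [0 cells changed]:
WWWWWW
WWWWWW
WWWWWG
WWWWYG
WWWWWW
WWWWWW
WWWWWW
WWWWWW
WWWWWW
After op 2 paint(7,0,G):
WWWWWW
WWWWWW
WWWWWG
WWWWYG
WWWWWW
WWWWWW
WWWWWW
GWWWWW
WWWWWW
After op 3 fill(3,3,B) [50 cells changed]:
BBBBBB
BBBBBB
BBBBBG
BBBBYG
BBBBBB
BBBBBB
BBBBBB
GBBBBB
BBBBBB
After op 4 paint(1,4,B):
BBBBBB
BBBBBB
BBBBBG
BBBBYG
BBBBBB
BBBBBB
BBBBBB
GBBBBB
BBBBBB
After op 5 paint(3,2,G):
BBBBBB
BBBBBB
BBBBBG
BBGBYG
BBBBBB
BBBBBB
BBBBBB
GBBBBB
BBBBBB
After op 6 paint(8,3,W):
BBBBBB
BBBBBB
BBBBBG
BBGBYG
BBBBBB
BBBBBB
BBBBBB
GBBBBB
BBBWBB

Answer: BBBBBB
BBBBBB
BBBBBG
BBGBYG
BBBBBB
BBBBBB
BBBBBB
GBBBBB
BBBWBB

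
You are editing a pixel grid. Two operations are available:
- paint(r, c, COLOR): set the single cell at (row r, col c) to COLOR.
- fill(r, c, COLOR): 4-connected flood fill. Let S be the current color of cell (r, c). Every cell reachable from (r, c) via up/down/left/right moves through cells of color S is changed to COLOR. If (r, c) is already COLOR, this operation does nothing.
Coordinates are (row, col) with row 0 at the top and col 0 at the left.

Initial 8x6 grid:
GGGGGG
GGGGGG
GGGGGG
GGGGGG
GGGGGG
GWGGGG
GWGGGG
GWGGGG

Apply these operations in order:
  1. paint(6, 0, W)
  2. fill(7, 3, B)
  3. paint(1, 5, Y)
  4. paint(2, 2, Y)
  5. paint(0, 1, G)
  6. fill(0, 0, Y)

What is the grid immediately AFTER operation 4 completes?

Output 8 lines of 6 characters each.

Answer: BBBBBB
BBBBBY
BBYBBB
BBBBBB
BBBBBB
BWBBBB
WWBBBB
GWBBBB

Derivation:
After op 1 paint(6,0,W):
GGGGGG
GGGGGG
GGGGGG
GGGGGG
GGGGGG
GWGGGG
WWGGGG
GWGGGG
After op 2 fill(7,3,B) [43 cells changed]:
BBBBBB
BBBBBB
BBBBBB
BBBBBB
BBBBBB
BWBBBB
WWBBBB
GWBBBB
After op 3 paint(1,5,Y):
BBBBBB
BBBBBY
BBBBBB
BBBBBB
BBBBBB
BWBBBB
WWBBBB
GWBBBB
After op 4 paint(2,2,Y):
BBBBBB
BBBBBY
BBYBBB
BBBBBB
BBBBBB
BWBBBB
WWBBBB
GWBBBB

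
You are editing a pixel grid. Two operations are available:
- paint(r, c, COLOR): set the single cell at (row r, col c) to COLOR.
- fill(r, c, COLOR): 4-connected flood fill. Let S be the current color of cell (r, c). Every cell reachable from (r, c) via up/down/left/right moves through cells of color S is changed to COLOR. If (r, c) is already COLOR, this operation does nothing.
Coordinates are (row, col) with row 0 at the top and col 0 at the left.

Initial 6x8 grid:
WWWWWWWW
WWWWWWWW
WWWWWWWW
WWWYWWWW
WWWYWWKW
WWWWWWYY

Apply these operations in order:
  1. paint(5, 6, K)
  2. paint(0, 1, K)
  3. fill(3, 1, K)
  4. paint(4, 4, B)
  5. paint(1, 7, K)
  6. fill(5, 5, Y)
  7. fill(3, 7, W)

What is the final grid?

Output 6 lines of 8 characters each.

After op 1 paint(5,6,K):
WWWWWWWW
WWWWWWWW
WWWWWWWW
WWWYWWWW
WWWYWWKW
WWWWWWKY
After op 2 paint(0,1,K):
WKWWWWWW
WWWWWWWW
WWWWWWWW
WWWYWWWW
WWWYWWKW
WWWWWWKY
After op 3 fill(3,1,K) [42 cells changed]:
KKKKKKKK
KKKKKKKK
KKKKKKKK
KKKYKKKK
KKKYKKKK
KKKKKKKY
After op 4 paint(4,4,B):
KKKKKKKK
KKKKKKKK
KKKKKKKK
KKKYKKKK
KKKYBKKK
KKKKKKKY
After op 5 paint(1,7,K):
KKKKKKKK
KKKKKKKK
KKKKKKKK
KKKYKKKK
KKKYBKKK
KKKKKKKY
After op 6 fill(5,5,Y) [44 cells changed]:
YYYYYYYY
YYYYYYYY
YYYYYYYY
YYYYYYYY
YYYYBYYY
YYYYYYYY
After op 7 fill(3,7,W) [47 cells changed]:
WWWWWWWW
WWWWWWWW
WWWWWWWW
WWWWWWWW
WWWWBWWW
WWWWWWWW

Answer: WWWWWWWW
WWWWWWWW
WWWWWWWW
WWWWWWWW
WWWWBWWW
WWWWWWWW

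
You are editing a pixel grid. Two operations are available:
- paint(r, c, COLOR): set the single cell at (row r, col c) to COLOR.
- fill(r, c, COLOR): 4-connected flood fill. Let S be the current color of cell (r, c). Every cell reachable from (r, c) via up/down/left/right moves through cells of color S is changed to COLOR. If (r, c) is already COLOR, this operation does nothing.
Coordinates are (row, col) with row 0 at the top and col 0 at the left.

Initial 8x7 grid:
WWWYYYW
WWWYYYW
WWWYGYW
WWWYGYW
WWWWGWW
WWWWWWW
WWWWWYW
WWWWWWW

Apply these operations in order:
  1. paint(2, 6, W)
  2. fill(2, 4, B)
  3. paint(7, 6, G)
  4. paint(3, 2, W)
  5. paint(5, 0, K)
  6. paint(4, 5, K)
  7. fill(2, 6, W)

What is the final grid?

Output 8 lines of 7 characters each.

After op 1 paint(2,6,W):
WWWYYYW
WWWYYYW
WWWYGYW
WWWYGYW
WWWWGWW
WWWWWWW
WWWWWYW
WWWWWWW
After op 2 fill(2,4,B) [3 cells changed]:
WWWYYYW
WWWYYYW
WWWYBYW
WWWYBYW
WWWWBWW
WWWWWWW
WWWWWYW
WWWWWWW
After op 3 paint(7,6,G):
WWWYYYW
WWWYYYW
WWWYBYW
WWWYBYW
WWWWBWW
WWWWWWW
WWWWWYW
WWWWWWG
After op 4 paint(3,2,W):
WWWYYYW
WWWYYYW
WWWYBYW
WWWYBYW
WWWWBWW
WWWWWWW
WWWWWYW
WWWWWWG
After op 5 paint(5,0,K):
WWWYYYW
WWWYYYW
WWWYBYW
WWWYBYW
WWWWBWW
KWWWWWW
WWWWWYW
WWWWWWG
After op 6 paint(4,5,K):
WWWYYYW
WWWYYYW
WWWYBYW
WWWYBYW
WWWWBKW
KWWWWWW
WWWWWYW
WWWWWWG
After op 7 fill(2,6,W) [0 cells changed]:
WWWYYYW
WWWYYYW
WWWYBYW
WWWYBYW
WWWWBKW
KWWWWWW
WWWWWYW
WWWWWWG

Answer: WWWYYYW
WWWYYYW
WWWYBYW
WWWYBYW
WWWWBKW
KWWWWWW
WWWWWYW
WWWWWWG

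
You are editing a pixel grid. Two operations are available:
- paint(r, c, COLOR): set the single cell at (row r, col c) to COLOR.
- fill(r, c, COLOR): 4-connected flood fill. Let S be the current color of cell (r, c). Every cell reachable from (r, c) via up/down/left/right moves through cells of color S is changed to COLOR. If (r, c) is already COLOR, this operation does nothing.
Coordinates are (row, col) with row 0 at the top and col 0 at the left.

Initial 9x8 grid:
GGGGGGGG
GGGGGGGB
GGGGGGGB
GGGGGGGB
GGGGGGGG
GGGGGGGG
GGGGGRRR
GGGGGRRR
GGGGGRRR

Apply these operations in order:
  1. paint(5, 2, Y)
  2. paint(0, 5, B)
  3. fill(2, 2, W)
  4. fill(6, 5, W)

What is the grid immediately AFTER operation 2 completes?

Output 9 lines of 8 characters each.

Answer: GGGGGBGG
GGGGGGGB
GGGGGGGB
GGGGGGGB
GGGGGGGG
GGYGGGGG
GGGGGRRR
GGGGGRRR
GGGGGRRR

Derivation:
After op 1 paint(5,2,Y):
GGGGGGGG
GGGGGGGB
GGGGGGGB
GGGGGGGB
GGGGGGGG
GGYGGGGG
GGGGGRRR
GGGGGRRR
GGGGGRRR
After op 2 paint(0,5,B):
GGGGGBGG
GGGGGGGB
GGGGGGGB
GGGGGGGB
GGGGGGGG
GGYGGGGG
GGGGGRRR
GGGGGRRR
GGGGGRRR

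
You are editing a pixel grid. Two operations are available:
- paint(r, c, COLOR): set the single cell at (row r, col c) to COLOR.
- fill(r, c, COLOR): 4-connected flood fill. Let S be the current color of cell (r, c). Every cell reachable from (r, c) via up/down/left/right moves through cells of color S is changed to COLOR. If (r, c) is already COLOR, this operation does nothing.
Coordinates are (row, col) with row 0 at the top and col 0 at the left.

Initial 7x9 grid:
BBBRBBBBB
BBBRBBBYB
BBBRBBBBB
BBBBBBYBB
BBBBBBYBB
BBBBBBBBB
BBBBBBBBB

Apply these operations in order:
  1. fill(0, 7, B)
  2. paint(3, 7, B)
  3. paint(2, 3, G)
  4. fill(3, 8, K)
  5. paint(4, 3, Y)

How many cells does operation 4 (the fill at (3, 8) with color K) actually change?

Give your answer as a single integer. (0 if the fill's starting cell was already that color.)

After op 1 fill(0,7,B) [0 cells changed]:
BBBRBBBBB
BBBRBBBYB
BBBRBBBBB
BBBBBBYBB
BBBBBBYBB
BBBBBBBBB
BBBBBBBBB
After op 2 paint(3,7,B):
BBBRBBBBB
BBBRBBBYB
BBBRBBBBB
BBBBBBYBB
BBBBBBYBB
BBBBBBBBB
BBBBBBBBB
After op 3 paint(2,3,G):
BBBRBBBBB
BBBRBBBYB
BBBGBBBBB
BBBBBBYBB
BBBBBBYBB
BBBBBBBBB
BBBBBBBBB
After op 4 fill(3,8,K) [57 cells changed]:
KKKRKKKKK
KKKRKKKYK
KKKGKKKKK
KKKKKKYKK
KKKKKKYKK
KKKKKKKKK
KKKKKKKKK

Answer: 57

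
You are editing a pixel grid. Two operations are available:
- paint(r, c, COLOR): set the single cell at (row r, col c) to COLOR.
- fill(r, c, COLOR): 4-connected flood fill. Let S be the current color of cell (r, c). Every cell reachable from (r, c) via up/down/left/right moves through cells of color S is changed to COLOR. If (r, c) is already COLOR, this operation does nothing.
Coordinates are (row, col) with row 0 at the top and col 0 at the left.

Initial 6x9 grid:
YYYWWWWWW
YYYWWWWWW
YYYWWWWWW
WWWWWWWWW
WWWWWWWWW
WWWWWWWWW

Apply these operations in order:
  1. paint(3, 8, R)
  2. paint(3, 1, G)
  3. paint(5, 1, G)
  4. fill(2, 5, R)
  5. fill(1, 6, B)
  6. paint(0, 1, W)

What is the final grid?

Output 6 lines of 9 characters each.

Answer: YWYBBBBBB
YYYBBBBBB
YYYBBBBBB
BGBBBBBBB
BBBBBBBBB
BGBBBBBBB

Derivation:
After op 1 paint(3,8,R):
YYYWWWWWW
YYYWWWWWW
YYYWWWWWW
WWWWWWWWR
WWWWWWWWW
WWWWWWWWW
After op 2 paint(3,1,G):
YYYWWWWWW
YYYWWWWWW
YYYWWWWWW
WGWWWWWWR
WWWWWWWWW
WWWWWWWWW
After op 3 paint(5,1,G):
YYYWWWWWW
YYYWWWWWW
YYYWWWWWW
WGWWWWWWR
WWWWWWWWW
WGWWWWWWW
After op 4 fill(2,5,R) [42 cells changed]:
YYYRRRRRR
YYYRRRRRR
YYYRRRRRR
RGRRRRRRR
RRRRRRRRR
RGRRRRRRR
After op 5 fill(1,6,B) [43 cells changed]:
YYYBBBBBB
YYYBBBBBB
YYYBBBBBB
BGBBBBBBB
BBBBBBBBB
BGBBBBBBB
After op 6 paint(0,1,W):
YWYBBBBBB
YYYBBBBBB
YYYBBBBBB
BGBBBBBBB
BBBBBBBBB
BGBBBBBBB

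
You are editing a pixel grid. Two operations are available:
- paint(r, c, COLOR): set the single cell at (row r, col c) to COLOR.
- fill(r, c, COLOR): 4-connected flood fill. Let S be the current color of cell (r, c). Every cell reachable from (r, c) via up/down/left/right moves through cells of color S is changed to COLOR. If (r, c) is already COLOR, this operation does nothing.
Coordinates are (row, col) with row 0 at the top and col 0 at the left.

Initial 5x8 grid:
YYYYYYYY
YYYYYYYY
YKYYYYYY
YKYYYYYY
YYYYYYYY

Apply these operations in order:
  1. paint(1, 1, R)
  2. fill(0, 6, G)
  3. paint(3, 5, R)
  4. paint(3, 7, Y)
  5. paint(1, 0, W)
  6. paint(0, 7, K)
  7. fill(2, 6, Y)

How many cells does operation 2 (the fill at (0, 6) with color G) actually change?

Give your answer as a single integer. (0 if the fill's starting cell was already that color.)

Answer: 37

Derivation:
After op 1 paint(1,1,R):
YYYYYYYY
YRYYYYYY
YKYYYYYY
YKYYYYYY
YYYYYYYY
After op 2 fill(0,6,G) [37 cells changed]:
GGGGGGGG
GRGGGGGG
GKGGGGGG
GKGGGGGG
GGGGGGGG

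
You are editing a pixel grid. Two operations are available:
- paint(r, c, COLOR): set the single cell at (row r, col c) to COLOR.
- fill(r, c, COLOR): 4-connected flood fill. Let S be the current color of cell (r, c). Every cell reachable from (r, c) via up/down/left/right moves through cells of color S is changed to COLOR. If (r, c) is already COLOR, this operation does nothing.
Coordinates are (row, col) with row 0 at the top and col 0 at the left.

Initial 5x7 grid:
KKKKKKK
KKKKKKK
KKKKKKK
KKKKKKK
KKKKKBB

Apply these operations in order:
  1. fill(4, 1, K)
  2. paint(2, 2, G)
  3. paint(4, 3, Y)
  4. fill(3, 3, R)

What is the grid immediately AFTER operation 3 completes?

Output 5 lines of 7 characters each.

After op 1 fill(4,1,K) [0 cells changed]:
KKKKKKK
KKKKKKK
KKKKKKK
KKKKKKK
KKKKKBB
After op 2 paint(2,2,G):
KKKKKKK
KKKKKKK
KKGKKKK
KKKKKKK
KKKKKBB
After op 3 paint(4,3,Y):
KKKKKKK
KKKKKKK
KKGKKKK
KKKKKKK
KKKYKBB

Answer: KKKKKKK
KKKKKKK
KKGKKKK
KKKKKKK
KKKYKBB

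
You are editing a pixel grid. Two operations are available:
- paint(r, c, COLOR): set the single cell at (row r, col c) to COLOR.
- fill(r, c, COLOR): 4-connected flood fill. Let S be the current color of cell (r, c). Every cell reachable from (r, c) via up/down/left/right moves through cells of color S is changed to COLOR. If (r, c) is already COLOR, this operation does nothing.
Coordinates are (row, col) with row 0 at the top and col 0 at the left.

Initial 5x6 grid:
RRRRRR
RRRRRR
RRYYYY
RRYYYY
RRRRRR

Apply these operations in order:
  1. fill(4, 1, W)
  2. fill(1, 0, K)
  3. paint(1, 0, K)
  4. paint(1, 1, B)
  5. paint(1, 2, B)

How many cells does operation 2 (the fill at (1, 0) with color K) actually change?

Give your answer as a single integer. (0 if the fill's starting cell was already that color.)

After op 1 fill(4,1,W) [22 cells changed]:
WWWWWW
WWWWWW
WWYYYY
WWYYYY
WWWWWW
After op 2 fill(1,0,K) [22 cells changed]:
KKKKKK
KKKKKK
KKYYYY
KKYYYY
KKKKKK

Answer: 22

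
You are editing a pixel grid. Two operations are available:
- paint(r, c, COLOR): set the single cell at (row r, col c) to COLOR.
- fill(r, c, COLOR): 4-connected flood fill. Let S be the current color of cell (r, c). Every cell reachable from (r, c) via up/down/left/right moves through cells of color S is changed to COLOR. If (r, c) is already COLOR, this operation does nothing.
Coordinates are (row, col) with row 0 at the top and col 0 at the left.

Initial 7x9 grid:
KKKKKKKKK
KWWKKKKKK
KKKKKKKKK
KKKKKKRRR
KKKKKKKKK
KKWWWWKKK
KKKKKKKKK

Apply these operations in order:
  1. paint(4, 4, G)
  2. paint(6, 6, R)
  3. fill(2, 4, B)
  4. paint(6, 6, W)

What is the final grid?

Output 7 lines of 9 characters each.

After op 1 paint(4,4,G):
KKKKKKKKK
KWWKKKKKK
KKKKKKKKK
KKKKKKRRR
KKKKGKKKK
KKWWWWKKK
KKKKKKKKK
After op 2 paint(6,6,R):
KKKKKKKKK
KWWKKKKKK
KKKKKKKKK
KKKKKKRRR
KKKKGKKKK
KKWWWWKKK
KKKKKKRKK
After op 3 fill(2,4,B) [52 cells changed]:
BBBBBBBBB
BWWBBBBBB
BBBBBBBBB
BBBBBBRRR
BBBBGBBBB
BBWWWWBBB
BBBBBBRBB
After op 4 paint(6,6,W):
BBBBBBBBB
BWWBBBBBB
BBBBBBBBB
BBBBBBRRR
BBBBGBBBB
BBWWWWBBB
BBBBBBWBB

Answer: BBBBBBBBB
BWWBBBBBB
BBBBBBBBB
BBBBBBRRR
BBBBGBBBB
BBWWWWBBB
BBBBBBWBB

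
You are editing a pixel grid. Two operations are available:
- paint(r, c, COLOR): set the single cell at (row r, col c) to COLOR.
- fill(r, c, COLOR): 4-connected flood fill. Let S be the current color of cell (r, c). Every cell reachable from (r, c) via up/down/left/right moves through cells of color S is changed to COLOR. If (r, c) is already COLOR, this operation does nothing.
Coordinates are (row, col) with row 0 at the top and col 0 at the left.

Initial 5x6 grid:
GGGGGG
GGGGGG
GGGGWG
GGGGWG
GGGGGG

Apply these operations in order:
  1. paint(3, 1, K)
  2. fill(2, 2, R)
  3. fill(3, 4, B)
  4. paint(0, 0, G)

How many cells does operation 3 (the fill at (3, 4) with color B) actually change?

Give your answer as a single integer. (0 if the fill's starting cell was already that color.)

Answer: 2

Derivation:
After op 1 paint(3,1,K):
GGGGGG
GGGGGG
GGGGWG
GKGGWG
GGGGGG
After op 2 fill(2,2,R) [27 cells changed]:
RRRRRR
RRRRRR
RRRRWR
RKRRWR
RRRRRR
After op 3 fill(3,4,B) [2 cells changed]:
RRRRRR
RRRRRR
RRRRBR
RKRRBR
RRRRRR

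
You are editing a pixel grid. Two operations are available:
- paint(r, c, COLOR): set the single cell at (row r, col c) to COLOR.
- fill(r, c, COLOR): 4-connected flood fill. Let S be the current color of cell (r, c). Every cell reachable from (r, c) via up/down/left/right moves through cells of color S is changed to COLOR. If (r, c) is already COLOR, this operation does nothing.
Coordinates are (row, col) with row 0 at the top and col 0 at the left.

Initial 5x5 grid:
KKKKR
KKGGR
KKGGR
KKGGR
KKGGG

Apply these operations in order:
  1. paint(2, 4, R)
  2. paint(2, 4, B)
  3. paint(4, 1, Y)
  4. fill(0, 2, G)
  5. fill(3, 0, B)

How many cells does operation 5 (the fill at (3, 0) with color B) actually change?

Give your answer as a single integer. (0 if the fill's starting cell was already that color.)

After op 1 paint(2,4,R):
KKKKR
KKGGR
KKGGR
KKGGR
KKGGG
After op 2 paint(2,4,B):
KKKKR
KKGGR
KKGGB
KKGGR
KKGGG
After op 3 paint(4,1,Y):
KKKKR
KKGGR
KKGGB
KKGGR
KYGGG
After op 4 fill(0,2,G) [11 cells changed]:
GGGGR
GGGGR
GGGGB
GGGGR
GYGGG
After op 5 fill(3,0,B) [20 cells changed]:
BBBBR
BBBBR
BBBBB
BBBBR
BYBBB

Answer: 20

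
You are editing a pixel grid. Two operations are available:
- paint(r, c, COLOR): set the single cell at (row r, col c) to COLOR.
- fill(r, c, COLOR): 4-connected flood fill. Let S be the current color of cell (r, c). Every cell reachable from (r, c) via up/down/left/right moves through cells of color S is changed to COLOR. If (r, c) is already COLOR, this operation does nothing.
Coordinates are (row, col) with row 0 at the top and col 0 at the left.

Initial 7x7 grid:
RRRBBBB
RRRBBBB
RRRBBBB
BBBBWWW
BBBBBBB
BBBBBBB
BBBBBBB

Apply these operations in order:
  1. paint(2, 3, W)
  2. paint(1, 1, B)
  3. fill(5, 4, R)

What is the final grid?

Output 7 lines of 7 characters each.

Answer: RRRBBBB
RBRBBBB
RRRWBBB
RRRRWWW
RRRRRRR
RRRRRRR
RRRRRRR

Derivation:
After op 1 paint(2,3,W):
RRRBBBB
RRRBBBB
RRRWBBB
BBBBWWW
BBBBBBB
BBBBBBB
BBBBBBB
After op 2 paint(1,1,B):
RRRBBBB
RBRBBBB
RRRWBBB
BBBBWWW
BBBBBBB
BBBBBBB
BBBBBBB
After op 3 fill(5,4,R) [25 cells changed]:
RRRBBBB
RBRBBBB
RRRWBBB
RRRRWWW
RRRRRRR
RRRRRRR
RRRRRRR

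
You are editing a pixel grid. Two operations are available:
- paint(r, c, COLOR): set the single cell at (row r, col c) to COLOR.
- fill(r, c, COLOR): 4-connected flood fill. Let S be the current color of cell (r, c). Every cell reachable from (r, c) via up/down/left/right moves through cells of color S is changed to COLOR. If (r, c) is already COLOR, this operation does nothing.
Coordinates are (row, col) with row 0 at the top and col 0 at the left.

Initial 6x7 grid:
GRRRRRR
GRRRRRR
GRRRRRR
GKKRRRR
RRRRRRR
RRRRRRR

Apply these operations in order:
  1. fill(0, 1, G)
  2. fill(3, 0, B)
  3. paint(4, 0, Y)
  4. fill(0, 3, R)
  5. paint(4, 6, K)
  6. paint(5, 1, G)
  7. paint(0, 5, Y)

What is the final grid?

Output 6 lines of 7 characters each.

Answer: RRRRRYR
RRRRRRR
RRRRRRR
RKKRRRR
YRRRRRK
RGRRRRR

Derivation:
After op 1 fill(0,1,G) [36 cells changed]:
GGGGGGG
GGGGGGG
GGGGGGG
GKKGGGG
GGGGGGG
GGGGGGG
After op 2 fill(3,0,B) [40 cells changed]:
BBBBBBB
BBBBBBB
BBBBBBB
BKKBBBB
BBBBBBB
BBBBBBB
After op 3 paint(4,0,Y):
BBBBBBB
BBBBBBB
BBBBBBB
BKKBBBB
YBBBBBB
BBBBBBB
After op 4 fill(0,3,R) [39 cells changed]:
RRRRRRR
RRRRRRR
RRRRRRR
RKKRRRR
YRRRRRR
RRRRRRR
After op 5 paint(4,6,K):
RRRRRRR
RRRRRRR
RRRRRRR
RKKRRRR
YRRRRRK
RRRRRRR
After op 6 paint(5,1,G):
RRRRRRR
RRRRRRR
RRRRRRR
RKKRRRR
YRRRRRK
RGRRRRR
After op 7 paint(0,5,Y):
RRRRRYR
RRRRRRR
RRRRRRR
RKKRRRR
YRRRRRK
RGRRRRR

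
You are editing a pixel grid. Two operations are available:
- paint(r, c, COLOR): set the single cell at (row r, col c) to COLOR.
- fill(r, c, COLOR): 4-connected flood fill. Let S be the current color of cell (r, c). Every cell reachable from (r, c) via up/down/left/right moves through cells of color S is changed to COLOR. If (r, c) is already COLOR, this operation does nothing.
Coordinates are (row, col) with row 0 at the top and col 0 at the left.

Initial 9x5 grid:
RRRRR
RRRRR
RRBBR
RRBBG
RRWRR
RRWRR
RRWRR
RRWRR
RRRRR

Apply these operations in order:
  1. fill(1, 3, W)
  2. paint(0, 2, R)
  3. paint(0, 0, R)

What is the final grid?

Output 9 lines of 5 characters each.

Answer: RWRWW
WWWWW
WWBBW
WWBBG
WWWWW
WWWWW
WWWWW
WWWWW
WWWWW

Derivation:
After op 1 fill(1,3,W) [36 cells changed]:
WWWWW
WWWWW
WWBBW
WWBBG
WWWWW
WWWWW
WWWWW
WWWWW
WWWWW
After op 2 paint(0,2,R):
WWRWW
WWWWW
WWBBW
WWBBG
WWWWW
WWWWW
WWWWW
WWWWW
WWWWW
After op 3 paint(0,0,R):
RWRWW
WWWWW
WWBBW
WWBBG
WWWWW
WWWWW
WWWWW
WWWWW
WWWWW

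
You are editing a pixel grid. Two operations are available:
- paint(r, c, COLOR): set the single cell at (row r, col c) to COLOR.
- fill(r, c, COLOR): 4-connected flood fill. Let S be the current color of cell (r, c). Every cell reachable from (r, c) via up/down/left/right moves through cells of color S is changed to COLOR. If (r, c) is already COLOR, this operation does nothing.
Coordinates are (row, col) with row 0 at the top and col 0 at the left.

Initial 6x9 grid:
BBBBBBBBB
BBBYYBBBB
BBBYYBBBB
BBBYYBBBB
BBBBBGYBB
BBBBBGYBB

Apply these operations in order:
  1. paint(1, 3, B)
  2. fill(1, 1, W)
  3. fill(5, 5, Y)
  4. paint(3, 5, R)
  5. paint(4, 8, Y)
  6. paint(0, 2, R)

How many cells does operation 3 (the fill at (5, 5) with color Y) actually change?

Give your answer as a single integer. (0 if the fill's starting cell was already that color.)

After op 1 paint(1,3,B):
BBBBBBBBB
BBBBYBBBB
BBBYYBBBB
BBBYYBBBB
BBBBBGYBB
BBBBBGYBB
After op 2 fill(1,1,W) [45 cells changed]:
WWWWWWWWW
WWWWYWWWW
WWWYYWWWW
WWWYYWWWW
WWWWWGYWW
WWWWWGYWW
After op 3 fill(5,5,Y) [2 cells changed]:
WWWWWWWWW
WWWWYWWWW
WWWYYWWWW
WWWYYWWWW
WWWWWYYWW
WWWWWYYWW

Answer: 2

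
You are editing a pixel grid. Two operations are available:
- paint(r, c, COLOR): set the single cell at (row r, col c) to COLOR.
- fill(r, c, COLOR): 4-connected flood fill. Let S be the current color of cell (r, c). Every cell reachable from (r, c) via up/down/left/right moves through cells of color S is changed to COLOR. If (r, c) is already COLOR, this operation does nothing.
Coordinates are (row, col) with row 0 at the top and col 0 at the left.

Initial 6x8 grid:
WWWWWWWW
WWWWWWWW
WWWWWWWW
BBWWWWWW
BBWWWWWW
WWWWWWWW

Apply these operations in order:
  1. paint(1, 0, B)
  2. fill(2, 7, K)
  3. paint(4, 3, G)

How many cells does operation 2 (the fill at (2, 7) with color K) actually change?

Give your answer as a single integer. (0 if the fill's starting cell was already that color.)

Answer: 43

Derivation:
After op 1 paint(1,0,B):
WWWWWWWW
BWWWWWWW
WWWWWWWW
BBWWWWWW
BBWWWWWW
WWWWWWWW
After op 2 fill(2,7,K) [43 cells changed]:
KKKKKKKK
BKKKKKKK
KKKKKKKK
BBKKKKKK
BBKKKKKK
KKKKKKKK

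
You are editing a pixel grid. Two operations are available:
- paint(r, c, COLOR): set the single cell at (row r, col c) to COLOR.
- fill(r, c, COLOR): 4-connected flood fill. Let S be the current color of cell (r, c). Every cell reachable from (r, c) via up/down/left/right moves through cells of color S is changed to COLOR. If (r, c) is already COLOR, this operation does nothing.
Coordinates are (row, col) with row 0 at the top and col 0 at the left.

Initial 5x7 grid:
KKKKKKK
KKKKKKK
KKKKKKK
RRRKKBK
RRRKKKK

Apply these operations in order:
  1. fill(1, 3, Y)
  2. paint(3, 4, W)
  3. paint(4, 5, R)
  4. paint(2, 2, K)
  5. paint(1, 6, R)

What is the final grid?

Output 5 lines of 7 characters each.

Answer: YYYYYYY
YYYYYYR
YYKYYYY
RRRYWBY
RRRYYRY

Derivation:
After op 1 fill(1,3,Y) [28 cells changed]:
YYYYYYY
YYYYYYY
YYYYYYY
RRRYYBY
RRRYYYY
After op 2 paint(3,4,W):
YYYYYYY
YYYYYYY
YYYYYYY
RRRYWBY
RRRYYYY
After op 3 paint(4,5,R):
YYYYYYY
YYYYYYY
YYYYYYY
RRRYWBY
RRRYYRY
After op 4 paint(2,2,K):
YYYYYYY
YYYYYYY
YYKYYYY
RRRYWBY
RRRYYRY
After op 5 paint(1,6,R):
YYYYYYY
YYYYYYR
YYKYYYY
RRRYWBY
RRRYYRY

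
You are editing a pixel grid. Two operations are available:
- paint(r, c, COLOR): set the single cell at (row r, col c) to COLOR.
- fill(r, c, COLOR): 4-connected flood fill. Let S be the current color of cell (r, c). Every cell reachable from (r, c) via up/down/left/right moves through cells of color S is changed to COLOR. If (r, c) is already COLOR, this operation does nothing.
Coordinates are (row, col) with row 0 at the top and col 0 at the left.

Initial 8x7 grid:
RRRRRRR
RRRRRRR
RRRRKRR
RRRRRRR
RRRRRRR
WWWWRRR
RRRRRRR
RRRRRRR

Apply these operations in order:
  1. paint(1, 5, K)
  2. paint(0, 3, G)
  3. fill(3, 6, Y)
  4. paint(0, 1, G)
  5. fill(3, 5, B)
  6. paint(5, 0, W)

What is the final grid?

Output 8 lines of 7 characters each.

Answer: BGBGBBB
BBBBBKB
BBBBKBB
BBBBBBB
BBBBBBB
WWWWBBB
BBBBBBB
BBBBBBB

Derivation:
After op 1 paint(1,5,K):
RRRRRRR
RRRRRKR
RRRRKRR
RRRRRRR
RRRRRRR
WWWWRRR
RRRRRRR
RRRRRRR
After op 2 paint(0,3,G):
RRRGRRR
RRRRRKR
RRRRKRR
RRRRRRR
RRRRRRR
WWWWRRR
RRRRRRR
RRRRRRR
After op 3 fill(3,6,Y) [49 cells changed]:
YYYGYYY
YYYYYKY
YYYYKYY
YYYYYYY
YYYYYYY
WWWWYYY
YYYYYYY
YYYYYYY
After op 4 paint(0,1,G):
YGYGYYY
YYYYYKY
YYYYKYY
YYYYYYY
YYYYYYY
WWWWYYY
YYYYYYY
YYYYYYY
After op 5 fill(3,5,B) [48 cells changed]:
BGBGBBB
BBBBBKB
BBBBKBB
BBBBBBB
BBBBBBB
WWWWBBB
BBBBBBB
BBBBBBB
After op 6 paint(5,0,W):
BGBGBBB
BBBBBKB
BBBBKBB
BBBBBBB
BBBBBBB
WWWWBBB
BBBBBBB
BBBBBBB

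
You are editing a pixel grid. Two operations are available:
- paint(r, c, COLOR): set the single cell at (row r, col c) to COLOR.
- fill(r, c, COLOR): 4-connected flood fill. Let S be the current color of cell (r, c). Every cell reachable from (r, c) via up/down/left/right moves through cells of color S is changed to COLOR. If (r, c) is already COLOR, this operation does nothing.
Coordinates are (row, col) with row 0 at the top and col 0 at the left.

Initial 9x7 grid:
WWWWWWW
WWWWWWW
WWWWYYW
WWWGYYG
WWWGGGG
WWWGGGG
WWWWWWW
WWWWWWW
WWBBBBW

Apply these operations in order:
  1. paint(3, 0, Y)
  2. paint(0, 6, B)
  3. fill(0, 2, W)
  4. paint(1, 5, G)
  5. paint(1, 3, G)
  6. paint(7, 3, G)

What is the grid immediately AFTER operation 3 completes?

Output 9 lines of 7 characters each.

After op 1 paint(3,0,Y):
WWWWWWW
WWWWWWW
WWWWYYW
YWWGYYG
WWWGGGG
WWWGGGG
WWWWWWW
WWWWWWW
WWBBBBW
After op 2 paint(0,6,B):
WWWWWWB
WWWWWWW
WWWWYYW
YWWGYYG
WWWGGGG
WWWGGGG
WWWWWWW
WWWWWWW
WWBBBBW
After op 3 fill(0,2,W) [0 cells changed]:
WWWWWWB
WWWWWWW
WWWWYYW
YWWGYYG
WWWGGGG
WWWGGGG
WWWWWWW
WWWWWWW
WWBBBBW

Answer: WWWWWWB
WWWWWWW
WWWWYYW
YWWGYYG
WWWGGGG
WWWGGGG
WWWWWWW
WWWWWWW
WWBBBBW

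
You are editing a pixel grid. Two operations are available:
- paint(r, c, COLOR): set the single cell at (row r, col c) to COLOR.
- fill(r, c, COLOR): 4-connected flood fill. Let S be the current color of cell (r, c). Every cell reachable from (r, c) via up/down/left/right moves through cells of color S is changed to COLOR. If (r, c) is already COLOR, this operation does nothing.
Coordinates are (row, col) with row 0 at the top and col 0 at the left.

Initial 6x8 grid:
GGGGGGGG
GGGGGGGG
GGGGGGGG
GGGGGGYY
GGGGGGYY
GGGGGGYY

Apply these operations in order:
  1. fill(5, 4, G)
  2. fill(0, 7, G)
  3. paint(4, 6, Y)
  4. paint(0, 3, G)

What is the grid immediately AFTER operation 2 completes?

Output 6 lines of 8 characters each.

After op 1 fill(5,4,G) [0 cells changed]:
GGGGGGGG
GGGGGGGG
GGGGGGGG
GGGGGGYY
GGGGGGYY
GGGGGGYY
After op 2 fill(0,7,G) [0 cells changed]:
GGGGGGGG
GGGGGGGG
GGGGGGGG
GGGGGGYY
GGGGGGYY
GGGGGGYY

Answer: GGGGGGGG
GGGGGGGG
GGGGGGGG
GGGGGGYY
GGGGGGYY
GGGGGGYY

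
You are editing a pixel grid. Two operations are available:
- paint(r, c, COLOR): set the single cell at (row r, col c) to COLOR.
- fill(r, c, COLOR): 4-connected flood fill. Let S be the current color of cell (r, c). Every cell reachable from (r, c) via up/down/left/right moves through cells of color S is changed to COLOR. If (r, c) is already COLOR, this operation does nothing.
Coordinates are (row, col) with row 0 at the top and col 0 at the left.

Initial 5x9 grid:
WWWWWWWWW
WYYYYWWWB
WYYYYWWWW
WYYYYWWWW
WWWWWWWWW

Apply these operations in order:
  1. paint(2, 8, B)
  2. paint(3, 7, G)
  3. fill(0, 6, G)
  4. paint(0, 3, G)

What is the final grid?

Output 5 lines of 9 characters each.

Answer: GGGGGGGGG
GYYYYGGGB
GYYYYGGGB
GYYYYGGGG
GGGGGGGGG

Derivation:
After op 1 paint(2,8,B):
WWWWWWWWW
WYYYYWWWB
WYYYYWWWB
WYYYYWWWW
WWWWWWWWW
After op 2 paint(3,7,G):
WWWWWWWWW
WYYYYWWWB
WYYYYWWWB
WYYYYWWGW
WWWWWWWWW
After op 3 fill(0,6,G) [30 cells changed]:
GGGGGGGGG
GYYYYGGGB
GYYYYGGGB
GYYYYGGGG
GGGGGGGGG
After op 4 paint(0,3,G):
GGGGGGGGG
GYYYYGGGB
GYYYYGGGB
GYYYYGGGG
GGGGGGGGG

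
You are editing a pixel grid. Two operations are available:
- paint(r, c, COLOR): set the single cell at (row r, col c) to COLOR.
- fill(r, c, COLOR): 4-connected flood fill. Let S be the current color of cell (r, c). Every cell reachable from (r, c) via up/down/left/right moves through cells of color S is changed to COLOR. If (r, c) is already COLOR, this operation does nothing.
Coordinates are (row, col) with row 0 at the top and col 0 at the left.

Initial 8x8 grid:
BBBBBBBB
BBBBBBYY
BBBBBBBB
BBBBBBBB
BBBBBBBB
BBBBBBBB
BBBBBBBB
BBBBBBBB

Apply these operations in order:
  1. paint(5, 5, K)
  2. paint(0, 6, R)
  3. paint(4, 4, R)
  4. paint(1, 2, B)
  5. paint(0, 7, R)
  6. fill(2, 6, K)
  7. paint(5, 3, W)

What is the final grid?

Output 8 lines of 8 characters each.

Answer: KKKKKKRR
KKKKKKYY
KKKKKKKK
KKKKKKKK
KKKKRKKK
KKKWKKKK
KKKKKKKK
KKKKKKKK

Derivation:
After op 1 paint(5,5,K):
BBBBBBBB
BBBBBBYY
BBBBBBBB
BBBBBBBB
BBBBBBBB
BBBBBKBB
BBBBBBBB
BBBBBBBB
After op 2 paint(0,6,R):
BBBBBBRB
BBBBBBYY
BBBBBBBB
BBBBBBBB
BBBBBBBB
BBBBBKBB
BBBBBBBB
BBBBBBBB
After op 3 paint(4,4,R):
BBBBBBRB
BBBBBBYY
BBBBBBBB
BBBBBBBB
BBBBRBBB
BBBBBKBB
BBBBBBBB
BBBBBBBB
After op 4 paint(1,2,B):
BBBBBBRB
BBBBBBYY
BBBBBBBB
BBBBBBBB
BBBBRBBB
BBBBBKBB
BBBBBBBB
BBBBBBBB
After op 5 paint(0,7,R):
BBBBBBRR
BBBBBBYY
BBBBBBBB
BBBBBBBB
BBBBRBBB
BBBBBKBB
BBBBBBBB
BBBBBBBB
After op 6 fill(2,6,K) [58 cells changed]:
KKKKKKRR
KKKKKKYY
KKKKKKKK
KKKKKKKK
KKKKRKKK
KKKKKKKK
KKKKKKKK
KKKKKKKK
After op 7 paint(5,3,W):
KKKKKKRR
KKKKKKYY
KKKKKKKK
KKKKKKKK
KKKKRKKK
KKKWKKKK
KKKKKKKK
KKKKKKKK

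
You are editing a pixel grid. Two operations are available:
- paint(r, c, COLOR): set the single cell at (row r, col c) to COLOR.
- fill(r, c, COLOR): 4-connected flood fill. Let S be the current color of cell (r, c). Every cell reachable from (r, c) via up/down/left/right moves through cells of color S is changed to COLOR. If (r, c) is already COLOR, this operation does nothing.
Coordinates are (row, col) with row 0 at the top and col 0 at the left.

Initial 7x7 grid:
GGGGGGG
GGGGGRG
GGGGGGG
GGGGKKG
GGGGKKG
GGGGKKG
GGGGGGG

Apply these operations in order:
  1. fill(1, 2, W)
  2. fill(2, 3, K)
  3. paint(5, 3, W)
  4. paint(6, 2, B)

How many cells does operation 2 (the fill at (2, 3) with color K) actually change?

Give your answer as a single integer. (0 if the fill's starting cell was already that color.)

After op 1 fill(1,2,W) [42 cells changed]:
WWWWWWW
WWWWWRW
WWWWWWW
WWWWKKW
WWWWKKW
WWWWKKW
WWWWWWW
After op 2 fill(2,3,K) [42 cells changed]:
KKKKKKK
KKKKKRK
KKKKKKK
KKKKKKK
KKKKKKK
KKKKKKK
KKKKKKK

Answer: 42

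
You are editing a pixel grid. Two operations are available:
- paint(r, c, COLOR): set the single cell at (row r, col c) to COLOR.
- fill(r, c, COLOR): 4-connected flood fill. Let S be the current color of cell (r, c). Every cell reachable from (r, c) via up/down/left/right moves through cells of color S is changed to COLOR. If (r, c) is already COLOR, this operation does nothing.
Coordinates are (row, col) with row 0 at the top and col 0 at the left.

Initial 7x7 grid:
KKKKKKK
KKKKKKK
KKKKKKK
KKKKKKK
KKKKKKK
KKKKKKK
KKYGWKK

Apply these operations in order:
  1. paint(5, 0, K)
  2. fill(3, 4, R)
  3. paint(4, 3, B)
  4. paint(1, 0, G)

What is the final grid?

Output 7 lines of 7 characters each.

Answer: RRRRRRR
GRRRRRR
RRRRRRR
RRRRRRR
RRRBRRR
RRRRRRR
RRYGWRR

Derivation:
After op 1 paint(5,0,K):
KKKKKKK
KKKKKKK
KKKKKKK
KKKKKKK
KKKKKKK
KKKKKKK
KKYGWKK
After op 2 fill(3,4,R) [46 cells changed]:
RRRRRRR
RRRRRRR
RRRRRRR
RRRRRRR
RRRRRRR
RRRRRRR
RRYGWRR
After op 3 paint(4,3,B):
RRRRRRR
RRRRRRR
RRRRRRR
RRRRRRR
RRRBRRR
RRRRRRR
RRYGWRR
After op 4 paint(1,0,G):
RRRRRRR
GRRRRRR
RRRRRRR
RRRRRRR
RRRBRRR
RRRRRRR
RRYGWRR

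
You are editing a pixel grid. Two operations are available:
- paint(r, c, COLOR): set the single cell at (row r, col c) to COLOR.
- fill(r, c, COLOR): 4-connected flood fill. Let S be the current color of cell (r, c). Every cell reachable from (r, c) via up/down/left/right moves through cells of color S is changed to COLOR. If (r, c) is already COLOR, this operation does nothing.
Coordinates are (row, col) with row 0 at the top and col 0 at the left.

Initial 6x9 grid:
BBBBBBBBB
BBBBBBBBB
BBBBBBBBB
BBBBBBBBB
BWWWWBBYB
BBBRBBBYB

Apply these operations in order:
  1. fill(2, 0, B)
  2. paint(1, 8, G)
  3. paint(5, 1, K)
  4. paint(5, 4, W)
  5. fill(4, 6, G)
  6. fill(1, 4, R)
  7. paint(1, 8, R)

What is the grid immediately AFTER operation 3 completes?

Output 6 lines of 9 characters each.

Answer: BBBBBBBBB
BBBBBBBBG
BBBBBBBBB
BBBBBBBBB
BWWWWBBYB
BKBRBBBYB

Derivation:
After op 1 fill(2,0,B) [0 cells changed]:
BBBBBBBBB
BBBBBBBBB
BBBBBBBBB
BBBBBBBBB
BWWWWBBYB
BBBRBBBYB
After op 2 paint(1,8,G):
BBBBBBBBB
BBBBBBBBG
BBBBBBBBB
BBBBBBBBB
BWWWWBBYB
BBBRBBBYB
After op 3 paint(5,1,K):
BBBBBBBBB
BBBBBBBBG
BBBBBBBBB
BBBBBBBBB
BWWWWBBYB
BKBRBBBYB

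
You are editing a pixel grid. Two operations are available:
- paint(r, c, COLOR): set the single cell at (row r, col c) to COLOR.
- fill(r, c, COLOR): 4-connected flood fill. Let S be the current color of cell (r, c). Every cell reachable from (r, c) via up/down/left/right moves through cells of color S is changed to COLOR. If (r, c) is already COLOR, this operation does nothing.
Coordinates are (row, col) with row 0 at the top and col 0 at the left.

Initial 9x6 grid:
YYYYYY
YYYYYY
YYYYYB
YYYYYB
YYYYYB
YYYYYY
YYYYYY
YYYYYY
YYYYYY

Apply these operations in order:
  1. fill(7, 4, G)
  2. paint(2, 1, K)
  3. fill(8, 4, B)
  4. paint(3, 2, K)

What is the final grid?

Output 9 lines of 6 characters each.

After op 1 fill(7,4,G) [51 cells changed]:
GGGGGG
GGGGGG
GGGGGB
GGGGGB
GGGGGB
GGGGGG
GGGGGG
GGGGGG
GGGGGG
After op 2 paint(2,1,K):
GGGGGG
GGGGGG
GKGGGB
GGGGGB
GGGGGB
GGGGGG
GGGGGG
GGGGGG
GGGGGG
After op 3 fill(8,4,B) [50 cells changed]:
BBBBBB
BBBBBB
BKBBBB
BBBBBB
BBBBBB
BBBBBB
BBBBBB
BBBBBB
BBBBBB
After op 4 paint(3,2,K):
BBBBBB
BBBBBB
BKBBBB
BBKBBB
BBBBBB
BBBBBB
BBBBBB
BBBBBB
BBBBBB

Answer: BBBBBB
BBBBBB
BKBBBB
BBKBBB
BBBBBB
BBBBBB
BBBBBB
BBBBBB
BBBBBB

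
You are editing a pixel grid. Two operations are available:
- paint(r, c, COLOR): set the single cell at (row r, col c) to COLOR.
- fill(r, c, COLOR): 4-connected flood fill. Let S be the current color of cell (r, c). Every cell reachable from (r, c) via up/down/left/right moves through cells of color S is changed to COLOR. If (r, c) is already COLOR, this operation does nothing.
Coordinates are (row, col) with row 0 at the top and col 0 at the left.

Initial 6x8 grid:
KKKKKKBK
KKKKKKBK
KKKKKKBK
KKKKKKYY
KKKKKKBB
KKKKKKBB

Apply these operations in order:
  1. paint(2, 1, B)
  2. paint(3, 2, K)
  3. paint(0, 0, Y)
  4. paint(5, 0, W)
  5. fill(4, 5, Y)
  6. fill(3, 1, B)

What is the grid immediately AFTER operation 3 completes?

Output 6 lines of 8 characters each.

Answer: YKKKKKBK
KKKKKKBK
KBKKKKBK
KKKKKKYY
KKKKKKBB
KKKKKKBB

Derivation:
After op 1 paint(2,1,B):
KKKKKKBK
KKKKKKBK
KBKKKKBK
KKKKKKYY
KKKKKKBB
KKKKKKBB
After op 2 paint(3,2,K):
KKKKKKBK
KKKKKKBK
KBKKKKBK
KKKKKKYY
KKKKKKBB
KKKKKKBB
After op 3 paint(0,0,Y):
YKKKKKBK
KKKKKKBK
KBKKKKBK
KKKKKKYY
KKKKKKBB
KKKKKKBB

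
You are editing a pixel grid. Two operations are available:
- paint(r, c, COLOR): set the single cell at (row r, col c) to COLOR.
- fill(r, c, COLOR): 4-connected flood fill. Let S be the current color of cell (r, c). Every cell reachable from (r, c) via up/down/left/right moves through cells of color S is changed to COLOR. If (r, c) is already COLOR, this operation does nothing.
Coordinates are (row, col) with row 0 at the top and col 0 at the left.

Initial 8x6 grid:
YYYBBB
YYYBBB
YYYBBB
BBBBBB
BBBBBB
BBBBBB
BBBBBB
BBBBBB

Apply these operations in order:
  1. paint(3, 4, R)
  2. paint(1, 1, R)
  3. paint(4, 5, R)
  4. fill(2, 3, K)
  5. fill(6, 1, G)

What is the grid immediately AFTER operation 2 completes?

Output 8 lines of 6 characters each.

After op 1 paint(3,4,R):
YYYBBB
YYYBBB
YYYBBB
BBBBRB
BBBBBB
BBBBBB
BBBBBB
BBBBBB
After op 2 paint(1,1,R):
YYYBBB
YRYBBB
YYYBBB
BBBBRB
BBBBBB
BBBBBB
BBBBBB
BBBBBB

Answer: YYYBBB
YRYBBB
YYYBBB
BBBBRB
BBBBBB
BBBBBB
BBBBBB
BBBBBB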